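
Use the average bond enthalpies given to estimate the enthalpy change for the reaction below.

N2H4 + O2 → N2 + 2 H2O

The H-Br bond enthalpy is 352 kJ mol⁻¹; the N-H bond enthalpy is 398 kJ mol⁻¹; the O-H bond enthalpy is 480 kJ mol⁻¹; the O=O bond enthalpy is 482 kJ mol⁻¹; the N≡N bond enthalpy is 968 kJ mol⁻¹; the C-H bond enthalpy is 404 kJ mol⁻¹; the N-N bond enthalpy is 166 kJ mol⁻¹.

ΔH ≈ −648 kJ

Bonds broken (reactants):
  N-H: 4 × 398 = 1592
  N-N: 1 × 166 = 166
  O=O: 1 × 482 = 482
  Σ(broken) = 2240 kJ
Bonds formed (products):
  N≡N: 1 × 968 = 968
  O-H: 4 × 480 = 1920
  Σ(formed) = 2888 kJ
ΔH = Σ(broken) − Σ(formed) = 2240 − 2888 = −648 kJ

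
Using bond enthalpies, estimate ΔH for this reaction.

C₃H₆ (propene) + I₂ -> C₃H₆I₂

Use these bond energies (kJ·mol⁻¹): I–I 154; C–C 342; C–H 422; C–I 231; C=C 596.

ΔH ≈ −54 kJ

Bonds broken (reactants):
  C–C: 1 × 342 = 342
  C–H: 6 × 422 = 2532
  C=C: 1 × 596 = 596
  I–I: 1 × 154 = 154
  Σ(broken) = 3624 kJ
Bonds formed (products):
  C–C: 2 × 342 = 684
  C–H: 6 × 422 = 2532
  C–I: 2 × 231 = 462
  Σ(formed) = 3678 kJ
ΔH = Σ(broken) − Σ(formed) = 3624 − 3678 = −54 kJ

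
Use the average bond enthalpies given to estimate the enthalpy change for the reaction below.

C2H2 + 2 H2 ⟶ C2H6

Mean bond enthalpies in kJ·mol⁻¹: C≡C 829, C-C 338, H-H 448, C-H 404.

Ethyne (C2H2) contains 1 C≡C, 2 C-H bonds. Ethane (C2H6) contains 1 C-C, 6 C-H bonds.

Bonds broken (reactants):
  C≡C: 1 × 829 = 829
  C-H: 2 × 404 = 808
  H-H: 2 × 448 = 896
  Σ(broken) = 2533 kJ
Bonds formed (products):
  C-C: 1 × 338 = 338
  C-H: 6 × 404 = 2424
  Σ(formed) = 2762 kJ
ΔH = Σ(broken) − Σ(formed) = 2533 − 2762 = −229 kJ

ΔH ≈ −229 kJ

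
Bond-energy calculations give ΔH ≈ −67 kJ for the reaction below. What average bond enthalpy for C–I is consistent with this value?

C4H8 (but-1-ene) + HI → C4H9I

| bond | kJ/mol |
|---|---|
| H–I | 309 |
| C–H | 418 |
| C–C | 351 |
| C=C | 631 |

Let D be the C–I bond energy.
Σ(broken) = 2×351 + 8×418 + 1×631 + 1×309 = 4986
Σ(formed) = 3×351 + 9×418 + 1×D = 4815 + D
ΔH = Σ(broken) − Σ(formed) = (4986) − (4815 + D) = +171 − D
Setting this equal to −67 kJ gives D = 238 kJ/mol.

D(C–I) ≈ 238 kJ/mol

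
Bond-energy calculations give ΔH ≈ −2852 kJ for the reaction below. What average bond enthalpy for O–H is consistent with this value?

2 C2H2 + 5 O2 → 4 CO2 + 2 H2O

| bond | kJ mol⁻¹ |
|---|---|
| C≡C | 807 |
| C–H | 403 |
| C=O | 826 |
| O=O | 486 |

Let D be the O–H bond energy.
Σ(broken) = 2×807 + 4×403 + 5×486 = 5656
Σ(formed) = 8×826 + 4×D = 6608 + 4D
ΔH = Σ(broken) − Σ(formed) = (5656) − (6608 + 4D) = −952 − 4D
Setting this equal to −2852 kJ gives 4D = 1900, so D = 475 kJ/mol.

D(O–H) ≈ 475 kJ/mol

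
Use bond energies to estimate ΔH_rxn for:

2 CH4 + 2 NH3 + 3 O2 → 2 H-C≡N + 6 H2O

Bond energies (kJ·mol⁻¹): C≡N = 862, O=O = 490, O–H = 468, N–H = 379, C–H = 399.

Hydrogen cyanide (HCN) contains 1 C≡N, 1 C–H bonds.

Bonds broken (reactants):
  C–H: 8 × 399 = 3192
  N–H: 6 × 379 = 2274
  O=O: 3 × 490 = 1470
  Σ(broken) = 6936 kJ
Bonds formed (products):
  C≡N: 2 × 862 = 1724
  C–H: 2 × 399 = 798
  O–H: 12 × 468 = 5616
  Σ(formed) = 8138 kJ
ΔH = Σ(broken) − Σ(formed) = 6936 − 8138 = −1202 kJ

ΔH ≈ −1202 kJ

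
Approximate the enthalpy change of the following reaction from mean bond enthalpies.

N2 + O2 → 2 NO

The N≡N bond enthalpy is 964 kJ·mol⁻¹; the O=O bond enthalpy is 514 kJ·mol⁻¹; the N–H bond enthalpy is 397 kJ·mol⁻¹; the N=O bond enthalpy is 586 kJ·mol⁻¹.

Bonds broken (reactants):
  N≡N: 1 × 964 = 964
  O=O: 1 × 514 = 514
  Σ(broken) = 1478 kJ
Bonds formed (products):
  N=O: 2 × 586 = 1172
  Σ(formed) = 1172 kJ
ΔH = Σ(broken) − Σ(formed) = 1478 − 1172 = +306 kJ

ΔH ≈ +306 kJ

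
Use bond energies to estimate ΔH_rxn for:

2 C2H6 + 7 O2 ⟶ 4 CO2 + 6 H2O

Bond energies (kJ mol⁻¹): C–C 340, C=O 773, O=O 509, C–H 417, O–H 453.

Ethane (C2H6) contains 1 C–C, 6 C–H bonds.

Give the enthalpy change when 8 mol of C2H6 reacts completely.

Bonds broken (reactants):
  C–C: 2 × 340 = 680
  C–H: 12 × 417 = 5004
  O=O: 7 × 509 = 3563
  Σ(broken) = 9247 kJ
Bonds formed (products):
  C=O: 8 × 773 = 6184
  O–H: 12 × 453 = 5436
  Σ(formed) = 11620 kJ
ΔH = Σ(broken) − Σ(formed) = 9247 − 11620 = −2373 kJ
For 4× the reaction as written: 4 × (−2373) = −9492 kJ

ΔH = −9492 kJ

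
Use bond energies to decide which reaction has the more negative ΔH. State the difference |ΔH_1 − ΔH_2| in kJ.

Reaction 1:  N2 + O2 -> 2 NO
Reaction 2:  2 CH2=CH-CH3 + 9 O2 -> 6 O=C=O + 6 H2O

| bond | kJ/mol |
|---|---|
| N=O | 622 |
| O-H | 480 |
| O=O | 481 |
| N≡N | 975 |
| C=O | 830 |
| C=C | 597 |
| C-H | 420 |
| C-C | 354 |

Reaction 2, by 4661 kJ

Reaction 1:
  Bonds broken (reactants):
    N≡N: 1 × 975 = 975
    O=O: 1 × 481 = 481
    Σ(broken) = 1456 kJ
  Bonds formed (products):
    N=O: 2 × 622 = 1244
    Σ(formed) = 1244 kJ
  ΔH_1 = 1456 − 1244 = +212 kJ
Reaction 2:
  Bonds broken (reactants):
    C-C: 2 × 354 = 708
    C-H: 12 × 420 = 5040
    C=C: 2 × 597 = 1194
    O=O: 9 × 481 = 4329
    Σ(broken) = 11271 kJ
  Bonds formed (products):
    C=O: 12 × 830 = 9960
    O-H: 12 × 480 = 5760
    Σ(formed) = 15720 kJ
  ΔH_2 = 11271 − 15720 = −4449 kJ
ΔH_1 − ΔH_2 = +4661 kJ, so reaction 2 has the more negative ΔH; |ΔH_1 − ΔH_2| = 4661 kJ.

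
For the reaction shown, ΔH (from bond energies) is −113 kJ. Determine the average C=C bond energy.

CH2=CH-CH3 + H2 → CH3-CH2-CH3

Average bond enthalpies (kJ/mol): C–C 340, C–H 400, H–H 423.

D(C=C) ≈ 604 kJ/mol

Let D be the C=C bond energy.
Σ(broken) = 1×340 + 6×400 + 1×D + 1×423 = 3163 + D
Σ(formed) = 2×340 + 8×400 = 3880
ΔH = Σ(broken) − Σ(formed) = (3163 + D) − (3880) = −717 + D
Setting this equal to −113 kJ gives D = 604 kJ/mol.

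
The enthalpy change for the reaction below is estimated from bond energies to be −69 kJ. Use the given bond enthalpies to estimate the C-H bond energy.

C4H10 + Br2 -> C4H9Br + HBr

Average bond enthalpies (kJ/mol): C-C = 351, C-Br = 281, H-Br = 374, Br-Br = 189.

Let D be the C-H bond energy.
Σ(broken) = 1×189 + 3×351 + 10×D = 1242 + 10D
Σ(formed) = 1×281 + 3×351 + 9×D + 1×374 = 1708 + 9D
ΔH = Σ(broken) − Σ(formed) = (1242 + 10D) − (1708 + 9D) = −466 + D
Setting this equal to −69 kJ gives D = 397 kJ/mol.

D(C-H) ≈ 397 kJ/mol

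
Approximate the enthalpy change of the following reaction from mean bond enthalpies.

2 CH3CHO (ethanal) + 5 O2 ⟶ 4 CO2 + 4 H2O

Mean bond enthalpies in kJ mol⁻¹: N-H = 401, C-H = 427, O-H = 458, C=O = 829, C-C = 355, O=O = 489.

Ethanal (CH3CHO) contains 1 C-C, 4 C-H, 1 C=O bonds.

Bonds broken (reactants):
  C-C: 2 × 355 = 710
  C-H: 8 × 427 = 3416
  C=O: 2 × 829 = 1658
  O=O: 5 × 489 = 2445
  Σ(broken) = 8229 kJ
Bonds formed (products):
  C=O: 8 × 829 = 6632
  O-H: 8 × 458 = 3664
  Σ(formed) = 10296 kJ
ΔH = Σ(broken) − Σ(formed) = 8229 − 10296 = −2067 kJ

ΔH ≈ −2067 kJ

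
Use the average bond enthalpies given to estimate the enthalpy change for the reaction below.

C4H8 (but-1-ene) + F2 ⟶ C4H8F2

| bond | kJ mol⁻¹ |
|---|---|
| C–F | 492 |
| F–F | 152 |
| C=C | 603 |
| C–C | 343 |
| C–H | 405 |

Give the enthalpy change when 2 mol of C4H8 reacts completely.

Bonds broken (reactants):
  C–C: 2 × 343 = 686
  C–H: 8 × 405 = 3240
  C=C: 1 × 603 = 603
  F–F: 1 × 152 = 152
  Σ(broken) = 4681 kJ
Bonds formed (products):
  C–C: 3 × 343 = 1029
  C–F: 2 × 492 = 984
  C–H: 8 × 405 = 3240
  Σ(formed) = 5253 kJ
ΔH = Σ(broken) − Σ(formed) = 4681 − 5253 = −572 kJ
For 2× the reaction as written: 2 × (−572) = −1144 kJ

ΔH = −1144 kJ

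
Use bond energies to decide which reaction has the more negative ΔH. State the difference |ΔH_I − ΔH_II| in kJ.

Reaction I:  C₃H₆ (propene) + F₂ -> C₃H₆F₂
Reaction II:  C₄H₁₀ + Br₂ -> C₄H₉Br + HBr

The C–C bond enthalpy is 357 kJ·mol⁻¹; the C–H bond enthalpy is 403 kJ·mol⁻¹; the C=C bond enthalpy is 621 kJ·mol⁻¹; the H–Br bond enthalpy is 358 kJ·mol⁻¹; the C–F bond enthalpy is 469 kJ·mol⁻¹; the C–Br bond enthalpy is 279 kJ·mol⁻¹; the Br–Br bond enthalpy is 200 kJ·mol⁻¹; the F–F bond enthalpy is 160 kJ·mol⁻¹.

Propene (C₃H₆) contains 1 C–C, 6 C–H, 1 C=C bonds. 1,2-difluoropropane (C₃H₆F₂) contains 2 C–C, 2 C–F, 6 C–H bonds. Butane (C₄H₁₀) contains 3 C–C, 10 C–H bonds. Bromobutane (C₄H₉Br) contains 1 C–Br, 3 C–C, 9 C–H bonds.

Reaction I, by 480 kJ

Reaction I:
  Bonds broken (reactants):
    C–C: 1 × 357 = 357
    C–H: 6 × 403 = 2418
    C=C: 1 × 621 = 621
    F–F: 1 × 160 = 160
    Σ(broken) = 3556 kJ
  Bonds formed (products):
    C–C: 2 × 357 = 714
    C–F: 2 × 469 = 938
    C–H: 6 × 403 = 2418
    Σ(formed) = 4070 kJ
  ΔH_I = 3556 − 4070 = −514 kJ
Reaction II:
  Bonds broken (reactants):
    Br–Br: 1 × 200 = 200
    C–C: 3 × 357 = 1071
    C–H: 10 × 403 = 4030
    Σ(broken) = 5301 kJ
  Bonds formed (products):
    C–Br: 1 × 279 = 279
    C–C: 3 × 357 = 1071
    C–H: 9 × 403 = 3627
    H–Br: 1 × 358 = 358
    Σ(formed) = 5335 kJ
  ΔH_II = 5301 − 5335 = −34 kJ
ΔH_I − ΔH_II = −480 kJ, so reaction I has the more negative ΔH; |ΔH_I − ΔH_II| = 480 kJ.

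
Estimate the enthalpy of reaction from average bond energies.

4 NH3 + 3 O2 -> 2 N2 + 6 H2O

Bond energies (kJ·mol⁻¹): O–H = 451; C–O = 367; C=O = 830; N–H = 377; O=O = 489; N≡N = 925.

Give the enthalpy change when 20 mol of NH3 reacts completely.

Bonds broken (reactants):
  N–H: 12 × 377 = 4524
  O=O: 3 × 489 = 1467
  Σ(broken) = 5991 kJ
Bonds formed (products):
  N≡N: 2 × 925 = 1850
  O–H: 12 × 451 = 5412
  Σ(formed) = 7262 kJ
ΔH = Σ(broken) − Σ(formed) = 5991 − 7262 = −1271 kJ
For 5× the reaction as written: 5 × (−1271) = −6355 kJ

ΔH = −6355 kJ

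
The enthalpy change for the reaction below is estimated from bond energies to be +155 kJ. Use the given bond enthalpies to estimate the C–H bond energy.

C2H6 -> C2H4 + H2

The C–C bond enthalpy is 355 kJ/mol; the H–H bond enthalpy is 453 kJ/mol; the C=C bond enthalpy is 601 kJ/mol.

D(C–H) ≈ 427 kJ/mol

Let D be the C–H bond energy.
Σ(broken) = 1×355 + 6×D = 355 + 6D
Σ(formed) = 4×D + 1×601 + 1×453 = 1054 + 4D
ΔH = Σ(broken) − Σ(formed) = (355 + 6D) − (1054 + 4D) = −699 + 2D
Setting this equal to +155 kJ gives 2D = 854, so D = 427 kJ/mol.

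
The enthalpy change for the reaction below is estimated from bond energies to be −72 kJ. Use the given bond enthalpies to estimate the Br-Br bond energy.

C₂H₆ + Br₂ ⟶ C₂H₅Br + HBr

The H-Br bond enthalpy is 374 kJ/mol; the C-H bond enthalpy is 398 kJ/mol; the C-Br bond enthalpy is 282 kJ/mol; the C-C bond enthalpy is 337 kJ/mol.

Let D be the Br-Br bond energy.
Σ(broken) = 1×D + 1×337 + 6×398 = 2725 + D
Σ(formed) = 1×282 + 1×337 + 5×398 + 1×374 = 2983
ΔH = Σ(broken) − Σ(formed) = (2725 + D) − (2983) = −258 + D
Setting this equal to −72 kJ gives D = 186 kJ/mol.

D(Br-Br) ≈ 186 kJ/mol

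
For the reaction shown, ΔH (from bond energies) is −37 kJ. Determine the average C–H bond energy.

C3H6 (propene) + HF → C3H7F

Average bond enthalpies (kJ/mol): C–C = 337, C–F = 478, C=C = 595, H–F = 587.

D(C–H) ≈ 404 kJ/mol

Let D be the C–H bond energy.
Σ(broken) = 1×337 + 6×D + 1×595 + 1×587 = 1519 + 6D
Σ(formed) = 2×337 + 1×478 + 7×D = 1152 + 7D
ΔH = Σ(broken) − Σ(formed) = (1519 + 6D) − (1152 + 7D) = +367 − D
Setting this equal to −37 kJ gives D = 404 kJ/mol.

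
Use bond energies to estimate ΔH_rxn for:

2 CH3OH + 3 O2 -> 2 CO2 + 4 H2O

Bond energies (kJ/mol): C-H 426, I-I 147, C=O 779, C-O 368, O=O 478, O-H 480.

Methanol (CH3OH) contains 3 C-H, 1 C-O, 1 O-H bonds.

ΔH ≈ −1270 kJ

Bonds broken (reactants):
  C-H: 6 × 426 = 2556
  C-O: 2 × 368 = 736
  O-H: 2 × 480 = 960
  O=O: 3 × 478 = 1434
  Σ(broken) = 5686 kJ
Bonds formed (products):
  C=O: 4 × 779 = 3116
  O-H: 8 × 480 = 3840
  Σ(formed) = 6956 kJ
ΔH = Σ(broken) − Σ(formed) = 5686 − 6956 = −1270 kJ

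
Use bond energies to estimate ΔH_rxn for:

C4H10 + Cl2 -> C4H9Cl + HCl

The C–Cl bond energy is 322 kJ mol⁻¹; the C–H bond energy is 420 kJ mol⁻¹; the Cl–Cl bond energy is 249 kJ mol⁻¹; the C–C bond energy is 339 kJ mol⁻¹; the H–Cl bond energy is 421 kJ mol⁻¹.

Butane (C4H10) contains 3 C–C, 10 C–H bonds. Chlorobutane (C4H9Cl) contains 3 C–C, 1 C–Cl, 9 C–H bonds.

ΔH ≈ −74 kJ

Bonds broken (reactants):
  C–C: 3 × 339 = 1017
  C–H: 10 × 420 = 4200
  Cl–Cl: 1 × 249 = 249
  Σ(broken) = 5466 kJ
Bonds formed (products):
  C–C: 3 × 339 = 1017
  C–Cl: 1 × 322 = 322
  C–H: 9 × 420 = 3780
  H–Cl: 1 × 421 = 421
  Σ(formed) = 5540 kJ
ΔH = Σ(broken) − Σ(formed) = 5466 − 5540 = −74 kJ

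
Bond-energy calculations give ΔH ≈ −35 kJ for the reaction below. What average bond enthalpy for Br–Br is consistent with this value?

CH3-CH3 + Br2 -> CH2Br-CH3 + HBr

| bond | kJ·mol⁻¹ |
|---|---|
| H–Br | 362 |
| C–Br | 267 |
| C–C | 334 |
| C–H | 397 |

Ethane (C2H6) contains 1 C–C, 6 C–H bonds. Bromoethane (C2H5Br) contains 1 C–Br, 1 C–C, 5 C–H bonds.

Let D be the Br–Br bond energy.
Σ(broken) = 1×D + 1×334 + 6×397 = 2716 + D
Σ(formed) = 1×267 + 1×334 + 5×397 + 1×362 = 2948
ΔH = Σ(broken) − Σ(formed) = (2716 + D) − (2948) = −232 + D
Setting this equal to −35 kJ gives D = 197 kJ/mol.

D(Br–Br) ≈ 197 kJ/mol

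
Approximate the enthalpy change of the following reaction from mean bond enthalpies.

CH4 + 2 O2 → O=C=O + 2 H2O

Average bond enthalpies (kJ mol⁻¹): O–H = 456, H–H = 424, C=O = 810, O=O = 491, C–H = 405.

ΔH ≈ −842 kJ

Bonds broken (reactants):
  C–H: 4 × 405 = 1620
  O=O: 2 × 491 = 982
  Σ(broken) = 2602 kJ
Bonds formed (products):
  C=O: 2 × 810 = 1620
  O–H: 4 × 456 = 1824
  Σ(formed) = 3444 kJ
ΔH = Σ(broken) − Σ(formed) = 2602 − 3444 = −842 kJ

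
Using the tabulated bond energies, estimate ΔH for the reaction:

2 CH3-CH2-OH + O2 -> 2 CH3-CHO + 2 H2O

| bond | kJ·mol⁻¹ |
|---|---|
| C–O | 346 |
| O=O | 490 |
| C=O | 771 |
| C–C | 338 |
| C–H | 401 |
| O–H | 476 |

ΔH ≈ −510 kJ

Bonds broken (reactants):
  C–C: 2 × 338 = 676
  C–H: 10 × 401 = 4010
  C–O: 2 × 346 = 692
  O–H: 2 × 476 = 952
  O=O: 1 × 490 = 490
  Σ(broken) = 6820 kJ
Bonds formed (products):
  C–C: 2 × 338 = 676
  C–H: 8 × 401 = 3208
  C=O: 2 × 771 = 1542
  O–H: 4 × 476 = 1904
  Σ(formed) = 7330 kJ
ΔH = Σ(broken) − Σ(formed) = 6820 − 7330 = −510 kJ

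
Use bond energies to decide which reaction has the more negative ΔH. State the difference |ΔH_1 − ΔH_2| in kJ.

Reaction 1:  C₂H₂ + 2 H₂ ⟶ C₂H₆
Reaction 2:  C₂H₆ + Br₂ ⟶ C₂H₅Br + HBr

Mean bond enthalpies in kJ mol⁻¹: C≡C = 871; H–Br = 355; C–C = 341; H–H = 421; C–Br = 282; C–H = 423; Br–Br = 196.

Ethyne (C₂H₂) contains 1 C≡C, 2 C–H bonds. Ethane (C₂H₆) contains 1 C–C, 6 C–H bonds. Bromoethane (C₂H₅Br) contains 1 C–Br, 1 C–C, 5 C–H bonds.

Reaction 1, by 302 kJ

Reaction 1:
  Bonds broken (reactants):
    C≡C: 1 × 871 = 871
    C–H: 2 × 423 = 846
    H–H: 2 × 421 = 842
    Σ(broken) = 2559 kJ
  Bonds formed (products):
    C–C: 1 × 341 = 341
    C–H: 6 × 423 = 2538
    Σ(formed) = 2879 kJ
  ΔH_1 = 2559 − 2879 = −320 kJ
Reaction 2:
  Bonds broken (reactants):
    Br–Br: 1 × 196 = 196
    C–C: 1 × 341 = 341
    C–H: 6 × 423 = 2538
    Σ(broken) = 3075 kJ
  Bonds formed (products):
    C–Br: 1 × 282 = 282
    C–C: 1 × 341 = 341
    C–H: 5 × 423 = 2115
    H–Br: 1 × 355 = 355
    Σ(formed) = 3093 kJ
  ΔH_2 = 3075 − 3093 = −18 kJ
ΔH_1 − ΔH_2 = −302 kJ, so reaction 1 has the more negative ΔH; |ΔH_1 − ΔH_2| = 302 kJ.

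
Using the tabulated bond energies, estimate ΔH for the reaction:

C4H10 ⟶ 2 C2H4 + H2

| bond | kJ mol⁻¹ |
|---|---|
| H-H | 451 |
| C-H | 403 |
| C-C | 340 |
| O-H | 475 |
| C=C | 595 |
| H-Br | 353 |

Bonds broken (reactants):
  C-C: 3 × 340 = 1020
  C-H: 10 × 403 = 4030
  Σ(broken) = 5050 kJ
Bonds formed (products):
  C-H: 8 × 403 = 3224
  C=C: 2 × 595 = 1190
  H-H: 1 × 451 = 451
  Σ(formed) = 4865 kJ
ΔH = Σ(broken) − Σ(formed) = 5050 − 4865 = +185 kJ

ΔH ≈ +185 kJ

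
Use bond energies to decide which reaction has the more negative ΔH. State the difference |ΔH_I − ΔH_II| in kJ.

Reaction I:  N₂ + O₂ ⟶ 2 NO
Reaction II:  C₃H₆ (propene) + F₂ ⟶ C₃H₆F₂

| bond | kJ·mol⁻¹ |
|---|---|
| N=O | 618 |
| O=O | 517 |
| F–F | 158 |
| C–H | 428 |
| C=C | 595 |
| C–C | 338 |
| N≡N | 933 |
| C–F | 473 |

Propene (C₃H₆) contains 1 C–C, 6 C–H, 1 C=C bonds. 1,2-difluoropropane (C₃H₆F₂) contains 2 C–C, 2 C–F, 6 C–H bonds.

Reaction I:
  Bonds broken (reactants):
    N≡N: 1 × 933 = 933
    O=O: 1 × 517 = 517
    Σ(broken) = 1450 kJ
  Bonds formed (products):
    N=O: 2 × 618 = 1236
    Σ(formed) = 1236 kJ
  ΔH_I = 1450 − 1236 = +214 kJ
Reaction II:
  Bonds broken (reactants):
    C–C: 1 × 338 = 338
    C–H: 6 × 428 = 2568
    C=C: 1 × 595 = 595
    F–F: 1 × 158 = 158
    Σ(broken) = 3659 kJ
  Bonds formed (products):
    C–C: 2 × 338 = 676
    C–F: 2 × 473 = 946
    C–H: 6 × 428 = 2568
    Σ(formed) = 4190 kJ
  ΔH_II = 3659 − 4190 = −531 kJ
ΔH_I − ΔH_II = +745 kJ, so reaction II has the more negative ΔH; |ΔH_I − ΔH_II| = 745 kJ.

Reaction II, by 745 kJ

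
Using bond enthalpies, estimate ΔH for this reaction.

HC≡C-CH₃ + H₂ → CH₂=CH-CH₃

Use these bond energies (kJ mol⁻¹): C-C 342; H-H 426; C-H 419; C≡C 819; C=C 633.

ΔH ≈ −226 kJ

Bonds broken (reactants):
  C≡C: 1 × 819 = 819
  C-C: 1 × 342 = 342
  C-H: 4 × 419 = 1676
  H-H: 1 × 426 = 426
  Σ(broken) = 3263 kJ
Bonds formed (products):
  C-C: 1 × 342 = 342
  C-H: 6 × 419 = 2514
  C=C: 1 × 633 = 633
  Σ(formed) = 3489 kJ
ΔH = Σ(broken) − Σ(formed) = 3263 − 3489 = −226 kJ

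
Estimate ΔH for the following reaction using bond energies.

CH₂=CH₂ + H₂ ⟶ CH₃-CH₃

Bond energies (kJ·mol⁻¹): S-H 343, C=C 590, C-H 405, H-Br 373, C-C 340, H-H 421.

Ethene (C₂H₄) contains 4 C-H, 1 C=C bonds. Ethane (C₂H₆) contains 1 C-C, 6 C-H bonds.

ΔH ≈ −139 kJ

Bonds broken (reactants):
  C-H: 4 × 405 = 1620
  C=C: 1 × 590 = 590
  H-H: 1 × 421 = 421
  Σ(broken) = 2631 kJ
Bonds formed (products):
  C-C: 1 × 340 = 340
  C-H: 6 × 405 = 2430
  Σ(formed) = 2770 kJ
ΔH = Σ(broken) − Σ(formed) = 2631 − 2770 = −139 kJ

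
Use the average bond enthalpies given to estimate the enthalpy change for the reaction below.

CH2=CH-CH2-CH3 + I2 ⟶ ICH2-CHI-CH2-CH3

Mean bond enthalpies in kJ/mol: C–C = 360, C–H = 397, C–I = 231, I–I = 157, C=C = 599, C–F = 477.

ΔH ≈ −66 kJ

Bonds broken (reactants):
  C–C: 2 × 360 = 720
  C–H: 8 × 397 = 3176
  C=C: 1 × 599 = 599
  I–I: 1 × 157 = 157
  Σ(broken) = 4652 kJ
Bonds formed (products):
  C–C: 3 × 360 = 1080
  C–H: 8 × 397 = 3176
  C–I: 2 × 231 = 462
  Σ(formed) = 4718 kJ
ΔH = Σ(broken) − Σ(formed) = 4652 − 4718 = −66 kJ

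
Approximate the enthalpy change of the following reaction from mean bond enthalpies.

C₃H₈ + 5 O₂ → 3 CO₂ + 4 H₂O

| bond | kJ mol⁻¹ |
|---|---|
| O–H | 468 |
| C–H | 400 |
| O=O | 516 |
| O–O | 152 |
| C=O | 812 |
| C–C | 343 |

ΔH ≈ −2150 kJ

Bonds broken (reactants):
  C–C: 2 × 343 = 686
  C–H: 8 × 400 = 3200
  O=O: 5 × 516 = 2580
  Σ(broken) = 6466 kJ
Bonds formed (products):
  C=O: 6 × 812 = 4872
  O–H: 8 × 468 = 3744
  Σ(formed) = 8616 kJ
ΔH = Σ(broken) − Σ(formed) = 6466 − 8616 = −2150 kJ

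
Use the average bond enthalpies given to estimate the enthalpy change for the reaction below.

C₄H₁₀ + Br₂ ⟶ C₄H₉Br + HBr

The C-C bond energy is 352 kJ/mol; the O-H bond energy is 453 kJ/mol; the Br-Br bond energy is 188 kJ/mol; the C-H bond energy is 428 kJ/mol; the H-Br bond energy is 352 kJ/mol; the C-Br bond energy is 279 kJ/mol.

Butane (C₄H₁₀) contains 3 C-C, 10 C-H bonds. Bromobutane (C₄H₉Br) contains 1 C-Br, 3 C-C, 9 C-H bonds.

Bonds broken (reactants):
  Br-Br: 1 × 188 = 188
  C-C: 3 × 352 = 1056
  C-H: 10 × 428 = 4280
  Σ(broken) = 5524 kJ
Bonds formed (products):
  C-Br: 1 × 279 = 279
  C-C: 3 × 352 = 1056
  C-H: 9 × 428 = 3852
  H-Br: 1 × 352 = 352
  Σ(formed) = 5539 kJ
ΔH = Σ(broken) − Σ(formed) = 5524 − 5539 = −15 kJ

ΔH ≈ −15 kJ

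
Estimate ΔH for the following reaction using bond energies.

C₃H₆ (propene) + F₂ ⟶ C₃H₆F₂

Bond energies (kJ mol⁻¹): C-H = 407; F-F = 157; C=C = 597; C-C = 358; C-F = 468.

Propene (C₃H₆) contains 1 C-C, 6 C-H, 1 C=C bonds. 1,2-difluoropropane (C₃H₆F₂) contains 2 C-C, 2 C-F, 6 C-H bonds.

ΔH ≈ −540 kJ

Bonds broken (reactants):
  C-C: 1 × 358 = 358
  C-H: 6 × 407 = 2442
  C=C: 1 × 597 = 597
  F-F: 1 × 157 = 157
  Σ(broken) = 3554 kJ
Bonds formed (products):
  C-C: 2 × 358 = 716
  C-F: 2 × 468 = 936
  C-H: 6 × 407 = 2442
  Σ(formed) = 4094 kJ
ΔH = Σ(broken) − Σ(formed) = 3554 − 4094 = −540 kJ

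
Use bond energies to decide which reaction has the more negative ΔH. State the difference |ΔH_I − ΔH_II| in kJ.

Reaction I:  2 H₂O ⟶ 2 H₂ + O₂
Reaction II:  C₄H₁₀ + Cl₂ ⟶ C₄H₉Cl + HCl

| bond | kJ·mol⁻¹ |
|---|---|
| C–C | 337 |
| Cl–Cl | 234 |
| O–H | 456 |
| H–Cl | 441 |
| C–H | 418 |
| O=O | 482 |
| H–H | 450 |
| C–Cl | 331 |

Reaction II, by 562 kJ

Reaction I:
  Bonds broken (reactants):
    O–H: 4 × 456 = 1824
    Σ(broken) = 1824 kJ
  Bonds formed (products):
    H–H: 2 × 450 = 900
    O=O: 1 × 482 = 482
    Σ(formed) = 1382 kJ
  ΔH_I = 1824 − 1382 = +442 kJ
Reaction II:
  Bonds broken (reactants):
    C–C: 3 × 337 = 1011
    C–H: 10 × 418 = 4180
    Cl–Cl: 1 × 234 = 234
    Σ(broken) = 5425 kJ
  Bonds formed (products):
    C–C: 3 × 337 = 1011
    C–Cl: 1 × 331 = 331
    C–H: 9 × 418 = 3762
    H–Cl: 1 × 441 = 441
    Σ(formed) = 5545 kJ
  ΔH_II = 5425 − 5545 = −120 kJ
ΔH_I − ΔH_II = +562 kJ, so reaction II has the more negative ΔH; |ΔH_I − ΔH_II| = 562 kJ.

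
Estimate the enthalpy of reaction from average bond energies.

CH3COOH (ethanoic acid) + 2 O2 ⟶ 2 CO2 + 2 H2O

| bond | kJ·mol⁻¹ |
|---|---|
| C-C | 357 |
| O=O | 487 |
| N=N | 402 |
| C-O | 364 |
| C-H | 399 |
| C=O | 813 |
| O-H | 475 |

ΔH ≈ −972 kJ

Bonds broken (reactants):
  C-C: 1 × 357 = 357
  C-H: 3 × 399 = 1197
  C-O: 1 × 364 = 364
  C=O: 1 × 813 = 813
  O-H: 1 × 475 = 475
  O=O: 2 × 487 = 974
  Σ(broken) = 4180 kJ
Bonds formed (products):
  C=O: 4 × 813 = 3252
  O-H: 4 × 475 = 1900
  Σ(formed) = 5152 kJ
ΔH = Σ(broken) − Σ(formed) = 4180 − 5152 = −972 kJ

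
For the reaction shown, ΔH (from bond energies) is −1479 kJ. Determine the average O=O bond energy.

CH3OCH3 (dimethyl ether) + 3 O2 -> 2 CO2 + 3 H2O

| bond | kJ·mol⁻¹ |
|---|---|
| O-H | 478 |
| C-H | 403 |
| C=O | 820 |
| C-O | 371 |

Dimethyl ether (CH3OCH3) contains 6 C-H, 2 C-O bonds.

D(O=O) ≈ 503 kJ/mol

Let D be the O=O bond energy.
Σ(broken) = 6×403 + 2×371 + 3×D = 3160 + 3D
Σ(formed) = 4×820 + 6×478 = 6148
ΔH = Σ(broken) − Σ(formed) = (3160 + 3D) − (6148) = −2988 + 3D
Setting this equal to −1479 kJ gives 3D = 1509, so D = 503 kJ/mol.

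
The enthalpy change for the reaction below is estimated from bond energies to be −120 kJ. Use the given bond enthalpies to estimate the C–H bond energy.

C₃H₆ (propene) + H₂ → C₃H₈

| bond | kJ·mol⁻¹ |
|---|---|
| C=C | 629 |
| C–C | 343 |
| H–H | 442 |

D(C–H) ≈ 424 kJ/mol

Let D be the C–H bond energy.
Σ(broken) = 1×343 + 6×D + 1×629 + 1×442 = 1414 + 6D
Σ(formed) = 2×343 + 8×D = 686 + 8D
ΔH = Σ(broken) − Σ(formed) = (1414 + 6D) − (686 + 8D) = +728 − 2D
Setting this equal to −120 kJ gives 2D = 848, so D = 424 kJ/mol.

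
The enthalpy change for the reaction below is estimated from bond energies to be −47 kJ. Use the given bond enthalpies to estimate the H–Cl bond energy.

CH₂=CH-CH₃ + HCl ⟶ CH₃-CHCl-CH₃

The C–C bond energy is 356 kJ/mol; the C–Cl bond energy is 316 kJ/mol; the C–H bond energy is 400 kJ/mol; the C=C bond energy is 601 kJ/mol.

D(H–Cl) ≈ 424 kJ/mol

Let D be the H–Cl bond energy.
Σ(broken) = 1×356 + 6×400 + 1×601 + 1×D = 3357 + D
Σ(formed) = 2×356 + 1×316 + 7×400 = 3828
ΔH = Σ(broken) − Σ(formed) = (3357 + D) − (3828) = −471 + D
Setting this equal to −47 kJ gives D = 424 kJ/mol.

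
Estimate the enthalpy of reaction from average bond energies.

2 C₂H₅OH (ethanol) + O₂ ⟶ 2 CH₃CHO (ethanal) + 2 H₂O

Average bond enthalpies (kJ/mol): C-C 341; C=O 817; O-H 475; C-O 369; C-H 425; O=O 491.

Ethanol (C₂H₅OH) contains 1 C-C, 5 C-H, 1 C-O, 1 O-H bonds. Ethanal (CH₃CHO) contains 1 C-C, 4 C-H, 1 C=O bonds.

ΔH ≈ −505 kJ

Bonds broken (reactants):
  C-C: 2 × 341 = 682
  C-H: 10 × 425 = 4250
  C-O: 2 × 369 = 738
  O-H: 2 × 475 = 950
  O=O: 1 × 491 = 491
  Σ(broken) = 7111 kJ
Bonds formed (products):
  C-C: 2 × 341 = 682
  C-H: 8 × 425 = 3400
  C=O: 2 × 817 = 1634
  O-H: 4 × 475 = 1900
  Σ(formed) = 7616 kJ
ΔH = Σ(broken) − Σ(formed) = 7111 − 7616 = −505 kJ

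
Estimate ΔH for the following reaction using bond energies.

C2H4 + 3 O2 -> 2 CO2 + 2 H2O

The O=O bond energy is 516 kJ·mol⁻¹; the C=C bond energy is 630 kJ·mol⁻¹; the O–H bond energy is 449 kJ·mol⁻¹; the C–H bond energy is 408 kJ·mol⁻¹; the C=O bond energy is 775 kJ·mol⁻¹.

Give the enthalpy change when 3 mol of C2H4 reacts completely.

Bonds broken (reactants):
  C–H: 4 × 408 = 1632
  C=C: 1 × 630 = 630
  O=O: 3 × 516 = 1548
  Σ(broken) = 3810 kJ
Bonds formed (products):
  C=O: 4 × 775 = 3100
  O–H: 4 × 449 = 1796
  Σ(formed) = 4896 kJ
ΔH = Σ(broken) − Σ(formed) = 3810 − 4896 = −1086 kJ
For 3× the reaction as written: 3 × (−1086) = −3258 kJ

ΔH = −3258 kJ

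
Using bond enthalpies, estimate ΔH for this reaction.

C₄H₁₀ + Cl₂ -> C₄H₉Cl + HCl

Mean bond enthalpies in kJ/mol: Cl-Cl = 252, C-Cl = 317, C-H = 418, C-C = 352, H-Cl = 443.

ΔH ≈ −90 kJ

Bonds broken (reactants):
  C-C: 3 × 352 = 1056
  C-H: 10 × 418 = 4180
  Cl-Cl: 1 × 252 = 252
  Σ(broken) = 5488 kJ
Bonds formed (products):
  C-C: 3 × 352 = 1056
  C-Cl: 1 × 317 = 317
  C-H: 9 × 418 = 3762
  H-Cl: 1 × 443 = 443
  Σ(formed) = 5578 kJ
ΔH = Σ(broken) − Σ(formed) = 5488 − 5578 = −90 kJ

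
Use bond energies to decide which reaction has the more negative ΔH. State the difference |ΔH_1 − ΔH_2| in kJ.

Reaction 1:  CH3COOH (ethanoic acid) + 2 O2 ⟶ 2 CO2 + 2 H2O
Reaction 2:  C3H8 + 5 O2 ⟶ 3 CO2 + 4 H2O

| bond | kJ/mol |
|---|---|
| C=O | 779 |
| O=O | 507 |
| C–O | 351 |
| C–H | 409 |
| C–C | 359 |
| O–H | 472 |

Reaction 1:
  Bonds broken (reactants):
    C–C: 1 × 359 = 359
    C–H: 3 × 409 = 1227
    C–O: 1 × 351 = 351
    C=O: 1 × 779 = 779
    O–H: 1 × 472 = 472
    O=O: 2 × 507 = 1014
    Σ(broken) = 4202 kJ
  Bonds formed (products):
    C=O: 4 × 779 = 3116
    O–H: 4 × 472 = 1888
    Σ(formed) = 5004 kJ
  ΔH_1 = 4202 − 5004 = −802 kJ
Reaction 2:
  Bonds broken (reactants):
    C–C: 2 × 359 = 718
    C–H: 8 × 409 = 3272
    O=O: 5 × 507 = 2535
    Σ(broken) = 6525 kJ
  Bonds formed (products):
    C=O: 6 × 779 = 4674
    O–H: 8 × 472 = 3776
    Σ(formed) = 8450 kJ
  ΔH_2 = 6525 − 8450 = −1925 kJ
ΔH_1 − ΔH_2 = +1123 kJ, so reaction 2 has the more negative ΔH; |ΔH_1 − ΔH_2| = 1123 kJ.

Reaction 2, by 1123 kJ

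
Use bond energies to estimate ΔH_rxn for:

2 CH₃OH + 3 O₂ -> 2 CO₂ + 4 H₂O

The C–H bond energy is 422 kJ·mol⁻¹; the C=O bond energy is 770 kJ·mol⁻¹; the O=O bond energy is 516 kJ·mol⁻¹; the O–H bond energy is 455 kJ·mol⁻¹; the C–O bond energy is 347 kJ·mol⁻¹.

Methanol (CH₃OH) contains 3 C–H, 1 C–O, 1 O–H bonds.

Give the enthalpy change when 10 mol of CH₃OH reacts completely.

ΔH = −5180 kJ

Bonds broken (reactants):
  C–H: 6 × 422 = 2532
  C–O: 2 × 347 = 694
  O–H: 2 × 455 = 910
  O=O: 3 × 516 = 1548
  Σ(broken) = 5684 kJ
Bonds formed (products):
  C=O: 4 × 770 = 3080
  O–H: 8 × 455 = 3640
  Σ(formed) = 6720 kJ
ΔH = Σ(broken) − Σ(formed) = 5684 − 6720 = −1036 kJ
For 5× the reaction as written: 5 × (−1036) = −5180 kJ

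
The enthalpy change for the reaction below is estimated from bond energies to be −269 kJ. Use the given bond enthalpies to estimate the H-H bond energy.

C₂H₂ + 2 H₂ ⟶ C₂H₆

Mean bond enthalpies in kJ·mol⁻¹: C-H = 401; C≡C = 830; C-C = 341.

Let D be the H-H bond energy.
Σ(broken) = 1×830 + 2×401 + 2×D = 1632 + 2D
Σ(formed) = 1×341 + 6×401 = 2747
ΔH = Σ(broken) − Σ(formed) = (1632 + 2D) − (2747) = −1115 + 2D
Setting this equal to −269 kJ gives 2D = 846, so D = 423 kJ/mol.

D(H-H) ≈ 423 kJ/mol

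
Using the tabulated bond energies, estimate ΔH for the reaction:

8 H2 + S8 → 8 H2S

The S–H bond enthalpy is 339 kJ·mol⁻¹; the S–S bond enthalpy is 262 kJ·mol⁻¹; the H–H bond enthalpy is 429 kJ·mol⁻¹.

Bonds broken (reactants):
  H–H: 8 × 429 = 3432
  S–S: 8 × 262 = 2096
  Σ(broken) = 5528 kJ
Bonds formed (products):
  S–H: 16 × 339 = 5424
  Σ(formed) = 5424 kJ
ΔH = Σ(broken) − Σ(formed) = 5528 − 5424 = +104 kJ

ΔH ≈ +104 kJ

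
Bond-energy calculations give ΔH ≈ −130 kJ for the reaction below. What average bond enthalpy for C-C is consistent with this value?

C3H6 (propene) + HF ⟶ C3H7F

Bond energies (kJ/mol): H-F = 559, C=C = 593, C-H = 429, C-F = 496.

D(C-C) ≈ 357 kJ/mol

Let D be the C-C bond energy.
Σ(broken) = 1×D + 6×429 + 1×593 + 1×559 = 3726 + D
Σ(formed) = 2×D + 1×496 + 7×429 = 3499 + 2D
ΔH = Σ(broken) − Σ(formed) = (3726 + D) − (3499 + 2D) = +227 − D
Setting this equal to −130 kJ gives D = 357 kJ/mol.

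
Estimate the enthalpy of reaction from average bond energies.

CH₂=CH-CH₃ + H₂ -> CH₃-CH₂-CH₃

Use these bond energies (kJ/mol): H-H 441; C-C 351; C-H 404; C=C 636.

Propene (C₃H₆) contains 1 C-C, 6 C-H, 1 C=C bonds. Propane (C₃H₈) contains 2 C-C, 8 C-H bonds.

Bonds broken (reactants):
  C-C: 1 × 351 = 351
  C-H: 6 × 404 = 2424
  C=C: 1 × 636 = 636
  H-H: 1 × 441 = 441
  Σ(broken) = 3852 kJ
Bonds formed (products):
  C-C: 2 × 351 = 702
  C-H: 8 × 404 = 3232
  Σ(formed) = 3934 kJ
ΔH = Σ(broken) − Σ(formed) = 3852 − 3934 = −82 kJ

ΔH ≈ −82 kJ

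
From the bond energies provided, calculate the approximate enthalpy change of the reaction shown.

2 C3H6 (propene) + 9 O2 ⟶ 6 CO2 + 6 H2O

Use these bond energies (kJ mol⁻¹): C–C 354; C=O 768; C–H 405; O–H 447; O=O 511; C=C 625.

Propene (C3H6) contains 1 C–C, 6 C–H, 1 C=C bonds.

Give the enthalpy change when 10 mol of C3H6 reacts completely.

Bonds broken (reactants):
  C–C: 2 × 354 = 708
  C–H: 12 × 405 = 4860
  C=C: 2 × 625 = 1250
  O=O: 9 × 511 = 4599
  Σ(broken) = 11417 kJ
Bonds formed (products):
  C=O: 12 × 768 = 9216
  O–H: 12 × 447 = 5364
  Σ(formed) = 14580 kJ
ΔH = Σ(broken) − Σ(formed) = 11417 − 14580 = −3163 kJ
For 5× the reaction as written: 5 × (−3163) = −15815 kJ

ΔH = −15815 kJ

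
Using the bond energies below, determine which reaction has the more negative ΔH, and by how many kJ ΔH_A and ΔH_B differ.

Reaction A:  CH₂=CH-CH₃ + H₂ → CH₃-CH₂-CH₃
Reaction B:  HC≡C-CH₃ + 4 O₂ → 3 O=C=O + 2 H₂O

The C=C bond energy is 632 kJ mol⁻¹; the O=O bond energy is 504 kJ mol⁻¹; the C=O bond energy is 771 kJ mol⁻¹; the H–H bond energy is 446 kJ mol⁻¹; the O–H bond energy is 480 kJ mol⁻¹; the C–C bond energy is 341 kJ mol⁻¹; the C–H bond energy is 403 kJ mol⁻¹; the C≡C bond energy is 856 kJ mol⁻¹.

Reaction A:
  Bonds broken (reactants):
    C–C: 1 × 341 = 341
    C–H: 6 × 403 = 2418
    C=C: 1 × 632 = 632
    H–H: 1 × 446 = 446
    Σ(broken) = 3837 kJ
  Bonds formed (products):
    C–C: 2 × 341 = 682
    C–H: 8 × 403 = 3224
    Σ(formed) = 3906 kJ
  ΔH_A = 3837 − 3906 = −69 kJ
Reaction B:
  Bonds broken (reactants):
    C≡C: 1 × 856 = 856
    C–C: 1 × 341 = 341
    C–H: 4 × 403 = 1612
    O=O: 4 × 504 = 2016
    Σ(broken) = 4825 kJ
  Bonds formed (products):
    C=O: 6 × 771 = 4626
    O–H: 4 × 480 = 1920
    Σ(formed) = 6546 kJ
  ΔH_B = 4825 − 6546 = −1721 kJ
ΔH_A − ΔH_B = +1652 kJ, so reaction B has the more negative ΔH; |ΔH_A − ΔH_B| = 1652 kJ.

Reaction B, by 1652 kJ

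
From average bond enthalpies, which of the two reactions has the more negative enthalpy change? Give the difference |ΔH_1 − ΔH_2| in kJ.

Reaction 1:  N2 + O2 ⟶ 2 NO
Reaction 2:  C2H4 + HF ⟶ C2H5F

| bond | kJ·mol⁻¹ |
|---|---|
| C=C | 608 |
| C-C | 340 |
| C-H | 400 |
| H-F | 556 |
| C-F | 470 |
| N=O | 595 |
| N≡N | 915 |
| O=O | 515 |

Reaction 1:
  Bonds broken (reactants):
    N≡N: 1 × 915 = 915
    O=O: 1 × 515 = 515
    Σ(broken) = 1430 kJ
  Bonds formed (products):
    N=O: 2 × 595 = 1190
    Σ(formed) = 1190 kJ
  ΔH_1 = 1430 − 1190 = +240 kJ
Reaction 2:
  Bonds broken (reactants):
    C-H: 4 × 400 = 1600
    C=C: 1 × 608 = 608
    H-F: 1 × 556 = 556
    Σ(broken) = 2764 kJ
  Bonds formed (products):
    C-C: 1 × 340 = 340
    C-F: 1 × 470 = 470
    C-H: 5 × 400 = 2000
    Σ(formed) = 2810 kJ
  ΔH_2 = 2764 − 2810 = −46 kJ
ΔH_1 − ΔH_2 = +286 kJ, so reaction 2 has the more negative ΔH; |ΔH_1 − ΔH_2| = 286 kJ.

Reaction 2, by 286 kJ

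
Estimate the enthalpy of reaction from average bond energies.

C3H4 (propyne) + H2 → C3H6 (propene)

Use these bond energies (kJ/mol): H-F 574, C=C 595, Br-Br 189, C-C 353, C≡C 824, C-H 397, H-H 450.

Bonds broken (reactants):
  C≡C: 1 × 824 = 824
  C-C: 1 × 353 = 353
  C-H: 4 × 397 = 1588
  H-H: 1 × 450 = 450
  Σ(broken) = 3215 kJ
Bonds formed (products):
  C-C: 1 × 353 = 353
  C-H: 6 × 397 = 2382
  C=C: 1 × 595 = 595
  Σ(formed) = 3330 kJ
ΔH = Σ(broken) − Σ(formed) = 3215 − 3330 = −115 kJ

ΔH ≈ −115 kJ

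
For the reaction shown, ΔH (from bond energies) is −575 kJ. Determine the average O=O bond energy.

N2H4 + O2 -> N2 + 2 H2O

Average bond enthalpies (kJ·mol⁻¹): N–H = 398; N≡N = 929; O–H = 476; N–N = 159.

D(O=O) ≈ 507 kJ/mol

Let D be the O=O bond energy.
Σ(broken) = 4×398 + 1×159 + 1×D = 1751 + D
Σ(formed) = 1×929 + 4×476 = 2833
ΔH = Σ(broken) − Σ(formed) = (1751 + D) − (2833) = −1082 + D
Setting this equal to −575 kJ gives D = 507 kJ/mol.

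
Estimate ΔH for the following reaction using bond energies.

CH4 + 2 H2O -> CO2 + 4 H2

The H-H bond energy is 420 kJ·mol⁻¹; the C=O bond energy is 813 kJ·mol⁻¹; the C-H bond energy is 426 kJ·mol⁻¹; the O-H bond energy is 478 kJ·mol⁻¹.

ΔH ≈ +310 kJ

Bonds broken (reactants):
  C-H: 4 × 426 = 1704
  O-H: 4 × 478 = 1912
  Σ(broken) = 3616 kJ
Bonds formed (products):
  C=O: 2 × 813 = 1626
  H-H: 4 × 420 = 1680
  Σ(formed) = 3306 kJ
ΔH = Σ(broken) − Σ(formed) = 3616 − 3306 = +310 kJ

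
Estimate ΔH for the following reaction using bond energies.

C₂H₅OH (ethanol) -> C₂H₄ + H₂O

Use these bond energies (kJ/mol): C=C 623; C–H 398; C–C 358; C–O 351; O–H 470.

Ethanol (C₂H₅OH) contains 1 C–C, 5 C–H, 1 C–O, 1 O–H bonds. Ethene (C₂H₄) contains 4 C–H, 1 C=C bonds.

Bonds broken (reactants):
  C–C: 1 × 358 = 358
  C–H: 5 × 398 = 1990
  C–O: 1 × 351 = 351
  O–H: 1 × 470 = 470
  Σ(broken) = 3169 kJ
Bonds formed (products):
  C–H: 4 × 398 = 1592
  C=C: 1 × 623 = 623
  O–H: 2 × 470 = 940
  Σ(formed) = 3155 kJ
ΔH = Σ(broken) − Σ(formed) = 3169 − 3155 = +14 kJ

ΔH ≈ +14 kJ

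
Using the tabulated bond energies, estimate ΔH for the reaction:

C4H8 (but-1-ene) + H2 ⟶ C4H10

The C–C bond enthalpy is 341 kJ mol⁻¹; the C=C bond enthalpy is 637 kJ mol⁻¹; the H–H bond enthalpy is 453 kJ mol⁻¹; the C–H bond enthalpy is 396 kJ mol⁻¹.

ΔH ≈ −43 kJ

Bonds broken (reactants):
  C–C: 2 × 341 = 682
  C–H: 8 × 396 = 3168
  C=C: 1 × 637 = 637
  H–H: 1 × 453 = 453
  Σ(broken) = 4940 kJ
Bonds formed (products):
  C–C: 3 × 341 = 1023
  C–H: 10 × 396 = 3960
  Σ(formed) = 4983 kJ
ΔH = Σ(broken) − Σ(formed) = 4940 − 4983 = −43 kJ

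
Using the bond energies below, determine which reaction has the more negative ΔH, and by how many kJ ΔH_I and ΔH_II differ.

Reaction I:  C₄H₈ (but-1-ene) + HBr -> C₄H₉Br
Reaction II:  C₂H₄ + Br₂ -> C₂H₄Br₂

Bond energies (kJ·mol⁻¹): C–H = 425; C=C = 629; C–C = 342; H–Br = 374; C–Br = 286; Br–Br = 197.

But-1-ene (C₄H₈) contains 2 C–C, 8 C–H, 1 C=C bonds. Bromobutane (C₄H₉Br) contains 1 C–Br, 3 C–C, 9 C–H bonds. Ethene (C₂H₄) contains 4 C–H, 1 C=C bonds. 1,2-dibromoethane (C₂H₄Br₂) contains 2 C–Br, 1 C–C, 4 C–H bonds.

Reaction II, by 38 kJ

Reaction I:
  Bonds broken (reactants):
    C–C: 2 × 342 = 684
    C–H: 8 × 425 = 3400
    C=C: 1 × 629 = 629
    H–Br: 1 × 374 = 374
    Σ(broken) = 5087 kJ
  Bonds formed (products):
    C–Br: 1 × 286 = 286
    C–C: 3 × 342 = 1026
    C–H: 9 × 425 = 3825
    Σ(formed) = 5137 kJ
  ΔH_I = 5087 − 5137 = −50 kJ
Reaction II:
  Bonds broken (reactants):
    Br–Br: 1 × 197 = 197
    C–H: 4 × 425 = 1700
    C=C: 1 × 629 = 629
    Σ(broken) = 2526 kJ
  Bonds formed (products):
    C–Br: 2 × 286 = 572
    C–C: 1 × 342 = 342
    C–H: 4 × 425 = 1700
    Σ(formed) = 2614 kJ
  ΔH_II = 2526 − 2614 = −88 kJ
ΔH_I − ΔH_II = +38 kJ, so reaction II has the more negative ΔH; |ΔH_I − ΔH_II| = 38 kJ.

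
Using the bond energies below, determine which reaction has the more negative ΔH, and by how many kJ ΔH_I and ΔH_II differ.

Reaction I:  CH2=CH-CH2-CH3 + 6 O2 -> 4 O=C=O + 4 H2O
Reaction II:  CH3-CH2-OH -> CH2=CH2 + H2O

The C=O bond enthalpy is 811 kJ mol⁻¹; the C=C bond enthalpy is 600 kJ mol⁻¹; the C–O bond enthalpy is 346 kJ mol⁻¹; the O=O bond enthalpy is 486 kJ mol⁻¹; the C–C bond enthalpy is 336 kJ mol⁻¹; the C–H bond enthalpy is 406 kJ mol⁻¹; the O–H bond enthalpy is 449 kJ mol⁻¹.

Reaction I:
  Bonds broken (reactants):
    C–C: 2 × 336 = 672
    C–H: 8 × 406 = 3248
    C=C: 1 × 600 = 600
    O=O: 6 × 486 = 2916
    Σ(broken) = 7436 kJ
  Bonds formed (products):
    C=O: 8 × 811 = 6488
    O–H: 8 × 449 = 3592
    Σ(formed) = 10080 kJ
  ΔH_I = 7436 − 10080 = −2644 kJ
Reaction II:
  Bonds broken (reactants):
    C–C: 1 × 336 = 336
    C–H: 5 × 406 = 2030
    C–O: 1 × 346 = 346
    O–H: 1 × 449 = 449
    Σ(broken) = 3161 kJ
  Bonds formed (products):
    C–H: 4 × 406 = 1624
    C=C: 1 × 600 = 600
    O–H: 2 × 449 = 898
    Σ(formed) = 3122 kJ
  ΔH_II = 3161 − 3122 = +39 kJ
ΔH_I − ΔH_II = −2683 kJ, so reaction I has the more negative ΔH; |ΔH_I − ΔH_II| = 2683 kJ.

Reaction I, by 2683 kJ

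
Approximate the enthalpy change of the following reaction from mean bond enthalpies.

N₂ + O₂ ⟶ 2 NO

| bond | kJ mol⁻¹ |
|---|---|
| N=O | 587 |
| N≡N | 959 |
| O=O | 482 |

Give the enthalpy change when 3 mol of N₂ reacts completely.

Bonds broken (reactants):
  N≡N: 1 × 959 = 959
  O=O: 1 × 482 = 482
  Σ(broken) = 1441 kJ
Bonds formed (products):
  N=O: 2 × 587 = 1174
  Σ(formed) = 1174 kJ
ΔH = Σ(broken) − Σ(formed) = 1441 − 1174 = +267 kJ
For 3× the reaction as written: 3 × (+267) = +801 kJ

ΔH = +801 kJ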